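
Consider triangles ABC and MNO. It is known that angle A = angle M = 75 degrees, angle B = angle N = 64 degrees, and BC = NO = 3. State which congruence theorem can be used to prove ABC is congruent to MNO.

The given information matches AAS: Two pairs of corresponding angles and a non-included side are equal (Angle-Angle-Side).

AAS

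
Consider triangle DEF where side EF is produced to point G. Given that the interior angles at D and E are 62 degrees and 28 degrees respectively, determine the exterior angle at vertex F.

The interior angle at F is 180 - 62 - 28 = 90 degrees.
The exterior angle and interior angle at F are supplementary:
Exterior angle = 180 - 90 = 90 degrees.

90 degrees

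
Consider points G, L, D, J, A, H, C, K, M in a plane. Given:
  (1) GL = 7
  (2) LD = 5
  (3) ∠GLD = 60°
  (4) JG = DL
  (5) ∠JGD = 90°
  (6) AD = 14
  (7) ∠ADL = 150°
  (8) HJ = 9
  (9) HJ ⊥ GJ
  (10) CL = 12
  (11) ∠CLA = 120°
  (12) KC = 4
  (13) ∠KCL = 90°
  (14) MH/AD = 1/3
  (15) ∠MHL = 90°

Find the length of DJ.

From the given relations: JG = DL = 5.
Step 1: By the law of cosines on triangle DLG: DG² = 5² + 7² − 2·5·7·cos(60°) = 39, so DG = √39.
Step 2: By the law of cosines on triangle DGJ: DJ² = √39² + 5² − 2·√39·5·cos(90°) = 64, so DJ = 8.

Therefore, the length of DJ = 8.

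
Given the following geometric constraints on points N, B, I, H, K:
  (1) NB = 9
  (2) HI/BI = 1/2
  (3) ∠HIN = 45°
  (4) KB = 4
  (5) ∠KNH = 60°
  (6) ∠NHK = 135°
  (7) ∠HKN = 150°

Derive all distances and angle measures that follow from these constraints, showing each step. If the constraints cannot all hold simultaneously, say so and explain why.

These constraints are not satisfiable: (5), (6) and (7) are the three interior angles of triangle KNH, which must sum to 180°, but 60° + 135° + 150° = 345°. No planar figure meets all of them, so nothing further can be derived.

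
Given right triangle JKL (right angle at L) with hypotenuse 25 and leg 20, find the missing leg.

KL = sqrt(25^2 - 20^2) = sqrt(225) = 15

15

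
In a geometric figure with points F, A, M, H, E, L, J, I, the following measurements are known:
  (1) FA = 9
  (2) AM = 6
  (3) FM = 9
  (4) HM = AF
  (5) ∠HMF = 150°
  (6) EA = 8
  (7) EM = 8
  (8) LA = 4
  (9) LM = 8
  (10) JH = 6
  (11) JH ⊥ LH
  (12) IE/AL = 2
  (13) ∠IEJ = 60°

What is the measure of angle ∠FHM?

From the given relations: HM = AF = 9.
Step 1: By the law of cosines on triangle HMF: HF² = 9² + 9² − 2·9·9·cos(150°) = 302.3, so HF ≈ 17.39.
Step 2: By the inverse law of cosines on triangle FHM: cos(∠FHM) = (17.39² + 9² − 9²) / (2·17.39·9) = 302.3/312.96 = 0.9659, so ∠FHM = 15°.

Therefore, the measure of angle ∠FHM = 15°.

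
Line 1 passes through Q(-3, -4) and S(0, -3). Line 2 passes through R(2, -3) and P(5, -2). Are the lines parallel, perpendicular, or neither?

Slope of line 1: m1 = (-3 - -4)/(0 - -3) = 1/3 = 1/3
Slope of line 2: m2 = (-2 - -3)/(5 - 2) = 1/3 = 1/3
m1 = m2, so the lines are parallel.

Parallel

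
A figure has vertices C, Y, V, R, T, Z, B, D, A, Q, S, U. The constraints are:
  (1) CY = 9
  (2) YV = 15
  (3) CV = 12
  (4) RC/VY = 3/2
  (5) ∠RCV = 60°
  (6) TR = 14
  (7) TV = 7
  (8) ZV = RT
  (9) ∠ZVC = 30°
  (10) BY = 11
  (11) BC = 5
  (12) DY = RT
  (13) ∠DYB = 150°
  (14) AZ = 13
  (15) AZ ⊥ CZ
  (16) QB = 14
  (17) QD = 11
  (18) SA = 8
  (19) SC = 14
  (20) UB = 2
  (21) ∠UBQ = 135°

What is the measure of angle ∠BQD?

From the given relations: DY = RT = 14.
Step 1: By the law of cosines on triangle BYD: BD² = 11² + 14² − 2·11·14·cos(150°) = 583.74, so BD ≈ 24.16.
Step 2: By the inverse law of cosines on triangle BQD: cos(∠BQD) = (14² + 11² − 24.16²) / (2·14·11) = -266.74/308 = -0.866, so ∠BQD = 150°.

Therefore, the measure of angle ∠BQD = 150°.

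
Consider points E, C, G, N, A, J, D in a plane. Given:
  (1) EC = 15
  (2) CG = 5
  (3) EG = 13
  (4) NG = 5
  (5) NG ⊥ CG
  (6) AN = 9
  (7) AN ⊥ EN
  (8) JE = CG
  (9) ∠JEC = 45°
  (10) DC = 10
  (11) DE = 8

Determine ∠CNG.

Step 1: By the law of cosines on triangle NGC: NC² = 5² + 5² − 2·5·5·cos(90°) = 50, so NC = 5·√2.
Step 2: By the inverse law of cosines on triangle CNG: cos(∠CNG) = ((5·√2)² + 5² − 5²) / (2·5·√2·5) = 50/70.71 = 0.7071, so ∠CNG = 45°.

Therefore, the measure of angle ∠CNG = 45°.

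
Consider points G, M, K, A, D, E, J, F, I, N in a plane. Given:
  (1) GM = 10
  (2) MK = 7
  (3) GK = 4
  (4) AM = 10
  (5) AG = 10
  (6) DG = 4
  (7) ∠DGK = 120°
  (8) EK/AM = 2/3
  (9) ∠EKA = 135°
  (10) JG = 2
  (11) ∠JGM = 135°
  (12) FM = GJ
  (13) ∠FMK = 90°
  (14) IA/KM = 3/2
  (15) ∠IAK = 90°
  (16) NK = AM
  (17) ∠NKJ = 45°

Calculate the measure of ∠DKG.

Step 1: By the law of cosines on triangle KGD: KD² = 4² + 4² − 2·4·4·cos(120°) = 48, so KD = 4·√3.
Step 2: By the inverse law of cosines on triangle DKG: cos(∠DKG) = ((4·√3)² + 4² − 4²) / (2·4·√3·4) = 48/55.43 = 0.866, so ∠DKG = 30°.

Therefore, the measure of angle ∠DKG = 30°.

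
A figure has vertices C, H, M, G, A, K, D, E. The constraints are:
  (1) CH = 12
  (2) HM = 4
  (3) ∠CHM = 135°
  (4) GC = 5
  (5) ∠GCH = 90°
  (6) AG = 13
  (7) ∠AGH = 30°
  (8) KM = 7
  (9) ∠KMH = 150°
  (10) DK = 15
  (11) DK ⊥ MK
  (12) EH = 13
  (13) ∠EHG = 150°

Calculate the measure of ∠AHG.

Step 1: By the law of cosines on triangle GCH: GH² = 5² + 12² − 2·5·12·cos(90°) = 169, so GH = 13.
Step 2: By the law of cosines on triangle HGA: HA² = 13² + 13² − 2·13·13·cos(30°) = 45.28, so HA ≈ 6.73.
Step 3: By the inverse law of cosines on triangle AHG: cos(∠AHG) = (6.73² + 13² − 13²) / (2·6.73·13) = 45.28/174.96 = 0.2588, so ∠AHG = 75°.

Therefore, the measure of angle ∠AHG = 75°.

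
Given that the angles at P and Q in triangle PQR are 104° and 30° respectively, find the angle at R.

Let angle R = x. Then 104 + 30 + x = 180.
x = 180 - 134 = 46 degrees.

46 degrees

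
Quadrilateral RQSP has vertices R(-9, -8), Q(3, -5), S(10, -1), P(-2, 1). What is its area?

Shoelace: sum of cross terms = 149, Area = (1/2)|149| = 149/2

149/2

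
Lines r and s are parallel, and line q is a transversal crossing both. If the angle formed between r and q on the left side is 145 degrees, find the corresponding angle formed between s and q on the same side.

Corresponding angles formed by parallel lines and a transversal are equal.
The given angle is 145 degrees.
The corresponding angle = 145 degrees.

145 degrees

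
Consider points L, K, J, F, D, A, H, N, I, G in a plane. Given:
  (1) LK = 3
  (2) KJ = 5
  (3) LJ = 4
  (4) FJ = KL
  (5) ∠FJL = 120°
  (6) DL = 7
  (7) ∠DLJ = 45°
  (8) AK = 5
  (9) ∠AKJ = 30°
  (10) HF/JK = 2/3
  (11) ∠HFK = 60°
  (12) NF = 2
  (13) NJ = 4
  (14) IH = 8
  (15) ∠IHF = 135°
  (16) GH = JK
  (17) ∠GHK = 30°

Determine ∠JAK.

Step 1: By the law of cosines on triangle AKJ: AJ² = 5² + 5² − 2·5·5·cos(30°) = 6.7, so AJ ≈ 2.59.
Step 2: By the inverse law of cosines on triangle JAK: cos(∠JAK) = (2.59² + 5² − 5²) / (2·2.59·5) = 6.7/25.88 = 0.2588, so ∠JAK = 75°.

Therefore, the measure of angle ∠JAK = 75°.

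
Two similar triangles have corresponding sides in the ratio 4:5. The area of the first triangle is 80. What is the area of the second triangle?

The ratio of areas of similar triangles = (side ratio)^2.
Side ratio = 4:5, so area ratio = 16:25.
Area of the second triangle / Area of the first triangle = 25/16
Area of the second triangle = 80 * 25/16 = 125

125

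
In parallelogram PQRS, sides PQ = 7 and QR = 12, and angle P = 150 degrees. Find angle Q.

In a parallelogram, consecutive angles are supplementary (sum to 180°).
angle Q = 180 - angle P
angle Q = 180 - 150
angle Q = 30 degrees

30 degrees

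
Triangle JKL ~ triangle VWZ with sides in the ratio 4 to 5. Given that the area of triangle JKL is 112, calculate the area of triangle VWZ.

Area ratio = (4/5)^2 = 16/25. Area of VWZ = 112 * 25/16 = 175.

175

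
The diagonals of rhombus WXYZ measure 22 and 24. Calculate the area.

Area = (22 * 24) / 2 = 528 / 2 = 264

264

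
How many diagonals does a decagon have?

Total line segments between 10 vertices = C(10,2) = 45.
Subtract the 10 sides: 45 - 10 = 35 diagonals.

35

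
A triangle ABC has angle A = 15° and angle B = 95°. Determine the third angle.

angle C = 180 - 15 - 95 = 70 degrees.

70 degrees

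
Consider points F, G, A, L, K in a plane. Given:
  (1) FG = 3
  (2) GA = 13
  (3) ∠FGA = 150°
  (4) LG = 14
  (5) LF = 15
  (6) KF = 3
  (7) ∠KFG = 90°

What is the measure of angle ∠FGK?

Step 1: By the law of cosines on triangle GFK: GK² = 3² + 3² − 2·3·3·cos(90°) = 18, so GK = 3·√2.
Step 2: By the inverse law of cosines on triangle FGK: cos(∠FGK) = (3² + (3·√2)² − 3²) / (2·3·3·√2) = 18/25.46 = 0.7071, so ∠FGK = 45°.

Therefore, the measure of angle ∠FGK = 45°.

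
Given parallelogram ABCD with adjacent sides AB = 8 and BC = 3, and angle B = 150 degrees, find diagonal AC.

The diagonal of a parallelogram can be found by treating two adjacent sides and the diagonal as a triangle.
Applying the law of cosines with sides 8, 3 and included angle 150°:
d^2 = 64 + 9 - 48*cos(150°) = 24*sqrt(3) + 73
d = sqrt(24*sqrt(3) + 73)

sqrt(24*sqrt(3) + 73)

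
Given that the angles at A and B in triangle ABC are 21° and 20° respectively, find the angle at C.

Let angle C = x. Then 21 + 20 + x = 180.
x = 180 - 41 = 139 degrees.

139 degrees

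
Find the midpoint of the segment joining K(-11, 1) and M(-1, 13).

The midpoint is the point halfway along the segment.
Move half the horizontal distance: -11 + (-1 - -11)/2 = -11 + 10/2 = -6
Move half the vertical distance: 1 + (13 - 1)/2 = 1 + 12/2 = 7
Midpoint = (-6, 7)

(-6, 7)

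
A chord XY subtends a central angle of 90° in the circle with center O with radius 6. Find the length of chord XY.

Chord = 2(6) sin(45°) = 6*sqrt(2)

6*sqrt(2)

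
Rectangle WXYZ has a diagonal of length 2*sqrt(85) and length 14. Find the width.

Using the Pythagorean theorem: d^2 = a^2 + b^2
b^2 = d^2 - a^2
b^2 = 340 - 196
b^2 = 144
b = sqrt(144) = 12

12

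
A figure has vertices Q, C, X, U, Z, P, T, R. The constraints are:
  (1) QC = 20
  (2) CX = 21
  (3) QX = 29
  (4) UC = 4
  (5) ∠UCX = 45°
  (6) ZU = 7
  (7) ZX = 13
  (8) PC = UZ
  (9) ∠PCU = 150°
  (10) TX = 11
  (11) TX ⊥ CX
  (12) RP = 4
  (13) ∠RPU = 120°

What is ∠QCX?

Step 1: By the inverse law of cosines on triangle QCX: cos(∠QCX) = (20² + 21² − 29²) / (2·20·21) = 0/840 = 0, so ∠QCX = 90°.

Therefore, the measure of angle ∠QCX = 90°.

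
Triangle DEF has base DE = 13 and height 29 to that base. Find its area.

Area = (1/2)(13)(29) = 377/2

377/2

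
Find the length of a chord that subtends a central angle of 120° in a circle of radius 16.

Chord length = 2r sin(θ/2)
= 2 × 16 × sin(120°/2)
= 2 × 16 × sin(60°)
= 16*sqrt(3)

16*sqrt(3)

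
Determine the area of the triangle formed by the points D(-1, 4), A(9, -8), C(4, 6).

Shoelace: Area = (1/2)|-1(-8-6) + 9(6-4) + 4(4--8)| = (1/2)(80) = 40

40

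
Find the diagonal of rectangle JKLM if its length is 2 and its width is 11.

A rectangle's diagonal splits it into two right triangles, with the diagonal as the hypotenuse.
By the Pythagorean theorem, d^2 = 2^2 + 11^2 = 125.
Therefore d = sqrt(125) = 5*sqrt(5).

5*sqrt(5)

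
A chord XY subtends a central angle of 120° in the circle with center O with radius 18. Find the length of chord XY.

Chord length = 2r sin(θ/2)
= 2 × 18 × sin(120°/2)
= 2 × 18 × sin(60°)
= 18*sqrt(3)

18*sqrt(3)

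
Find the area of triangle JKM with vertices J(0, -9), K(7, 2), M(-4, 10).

The Shoelace formula computes the area from vertex coordinates by summing cross products.
For vertices (0,-9), (7,2), (-4,10):
Signed sum = 0*2 - 7*-9 + 7*10 - -4*2 + -4*-9 - 0*10
= 63 + 78 + 36 = 177
Area = (1/2)|177| = 177/2.

177/2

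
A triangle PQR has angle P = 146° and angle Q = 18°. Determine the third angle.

The interior angles sum to 180°: angle R = 180 - 146 - 18 = 16°.
The triangle is obtuse (angles 146°, 18°, 16°).

16 degrees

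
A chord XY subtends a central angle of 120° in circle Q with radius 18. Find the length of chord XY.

Chord length = 2r sin(θ/2)
= 2 × 18 × sin(120°/2)
= 2 × 18 × sin(60°)
= 18*sqrt(3)

18*sqrt(3)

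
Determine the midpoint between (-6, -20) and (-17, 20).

M = ((x₁ + x₂)/2, (y₁ + y₂)/2)
= ((-6 + -17)/2, (-20 + 20)/2)
= (-23/2, 0/2) = (-23/2, 0)

(-23/2, 0)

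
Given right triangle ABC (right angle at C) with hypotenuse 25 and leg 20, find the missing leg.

Rearranging the Pythagorean theorem to solve for the unknown leg:
leg^2 = hypotenuse^2 - known_leg^2 = 625 - 400 = 225
leg = sqrt(225) = 15.

15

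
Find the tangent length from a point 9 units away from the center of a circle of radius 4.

Let T be the point of tangency. Then CT ⊥ AT (radius ⊥ tangent).
In right triangle CTA: CA² = CT² + AT²
9² = 4² + AT²
AT² = 65, AT = sqrt(65)

sqrt(65)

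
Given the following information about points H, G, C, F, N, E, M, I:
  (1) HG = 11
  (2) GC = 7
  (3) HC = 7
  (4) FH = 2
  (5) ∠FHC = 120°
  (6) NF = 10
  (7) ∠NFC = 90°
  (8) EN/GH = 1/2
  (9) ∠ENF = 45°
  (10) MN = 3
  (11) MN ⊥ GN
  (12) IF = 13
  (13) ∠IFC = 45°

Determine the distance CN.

Step 1: By the law of cosines on triangle FHC: FC² = 2² + 7² − 2·2·7·cos(120°) = 67, so FC = √67.
Step 2: By the law of cosines on triangle CFN: CN² = √67² + 10² − 2·√67·10·cos(90°) = 167, so CN = √167.

Therefore, the length of CN = √167.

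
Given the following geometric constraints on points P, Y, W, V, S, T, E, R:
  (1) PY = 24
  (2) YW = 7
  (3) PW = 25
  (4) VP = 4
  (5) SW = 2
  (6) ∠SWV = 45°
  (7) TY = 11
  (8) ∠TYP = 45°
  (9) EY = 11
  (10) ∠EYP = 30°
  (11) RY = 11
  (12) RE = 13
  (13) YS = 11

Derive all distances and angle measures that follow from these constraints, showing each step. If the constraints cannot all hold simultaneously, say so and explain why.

These constraints are not satisfiable: by the triangle inequality in triangle WYS, (2) YW = 7 and (5) SW = 2 force YS ≤ 7 + 2 = 9, but (13) says YS = 11. No planar figure meets all of them, so nothing further can be derived.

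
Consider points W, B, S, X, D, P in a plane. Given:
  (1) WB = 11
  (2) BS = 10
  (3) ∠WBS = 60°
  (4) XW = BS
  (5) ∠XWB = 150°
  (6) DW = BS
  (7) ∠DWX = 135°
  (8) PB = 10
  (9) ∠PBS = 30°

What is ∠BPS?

Step 1: By the law of cosines on triangle PBS: PS² = 10² + 10² − 2·10·10·cos(30°) = 26.79, so PS ≈ 5.18.
Step 2: By the inverse law of cosines on triangle BPS: cos(∠BPS) = (10² + 5.18² − 10²) / (2·10·5.18) = 26.79/103.53 = 0.2588, so ∠BPS = 75°.

Therefore, the measure of angle ∠BPS = 75°.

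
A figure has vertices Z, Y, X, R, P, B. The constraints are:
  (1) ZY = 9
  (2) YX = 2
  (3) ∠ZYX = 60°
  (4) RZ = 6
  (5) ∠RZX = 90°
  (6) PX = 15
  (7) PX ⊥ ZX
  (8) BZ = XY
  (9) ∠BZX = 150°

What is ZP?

Step 1: By the law of cosines on triangle ZYX: ZX² = 9² + 2² − 2·9·2·cos(60°) = 67, so ZX = √67.
Step 2: By the law of cosines on triangle ZXP: ZP² = √67² + 15² − 2·√67·15·cos(90°) = 292, so ZP = 2·√73.

Therefore, the length of ZP = 2·√73.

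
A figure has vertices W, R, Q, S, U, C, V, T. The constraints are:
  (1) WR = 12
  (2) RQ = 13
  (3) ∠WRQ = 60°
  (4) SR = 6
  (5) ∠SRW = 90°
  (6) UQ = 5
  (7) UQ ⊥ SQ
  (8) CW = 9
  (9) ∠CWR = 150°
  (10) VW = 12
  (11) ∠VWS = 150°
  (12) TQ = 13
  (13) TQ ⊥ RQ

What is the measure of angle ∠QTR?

Step 1: By the law of cosines on triangle TQR: TR² = 13² + 13² − 2·13·13·cos(90°) = 338, so TR = 13·√2.
Step 2: By the inverse law of cosines on triangle QTR: cos(∠QTR) = (13² + (13·√2)² − 13²) / (2·13·13·√2) = 338/478 = 0.7071, so ∠QTR = 45°.

Therefore, the measure of angle ∠QTR = 45°.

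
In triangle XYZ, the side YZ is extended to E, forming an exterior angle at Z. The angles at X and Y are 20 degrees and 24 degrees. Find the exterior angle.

Exterior angle = 20 + 24 = 44 degrees (exterior angle theorem).

44 degrees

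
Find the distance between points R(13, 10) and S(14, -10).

d = sqrt((14 - 13)^2 + (-10 - 10)^2)
d = sqrt(1^2 + -20^2)
d = sqrt(1 + 400)
d = sqrt(401)

sqrt(401)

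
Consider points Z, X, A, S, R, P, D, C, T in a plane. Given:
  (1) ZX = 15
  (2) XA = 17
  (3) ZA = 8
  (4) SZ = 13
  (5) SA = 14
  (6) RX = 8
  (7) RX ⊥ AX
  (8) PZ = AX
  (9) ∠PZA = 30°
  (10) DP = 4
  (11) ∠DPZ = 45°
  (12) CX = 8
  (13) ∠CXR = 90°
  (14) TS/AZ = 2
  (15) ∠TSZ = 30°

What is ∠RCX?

Step 1: By the law of cosines on triangle CXR: CR² = 8² + 8² − 2·8·8·cos(90°) = 128, so CR = 8·√2.
Step 2: By the inverse law of cosines on triangle RCX: cos(∠RCX) = ((8·√2)² + 8² − 8²) / (2·8·√2·8) = 128/181.02 = 0.7071, so ∠RCX = 45°.

Therefore, the measure of angle ∠RCX = 45°.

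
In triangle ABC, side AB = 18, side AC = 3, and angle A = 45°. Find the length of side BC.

By the law of cosines: BC^2 = AB^2 + AC^2 - 2*AB*AC*cos(A)
BC^2 = 18^2 + 3^2 - 2*18*3*cos(45°)
BC^2 = 324 + 9 - 108*(sqrt(2)/2)
BC^2 = 333 - 54*sqrt(2)
BC = 3*sqrt(37 - 6*sqrt(2))

3*sqrt(37 - 6*sqrt(2))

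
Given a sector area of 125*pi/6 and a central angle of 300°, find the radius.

r² = 360 × 125*pi/6 / (π × 300) = 25, so r = 5.

5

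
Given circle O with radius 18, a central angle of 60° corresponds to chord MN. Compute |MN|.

Chord length = 2r sin(θ/2)
= 2 × 18 × sin(60°/2)
= 2 × 18 × sin(30°)
= 18

18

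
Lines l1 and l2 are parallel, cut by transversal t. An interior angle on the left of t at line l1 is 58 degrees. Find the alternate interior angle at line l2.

Alternate interior angles lie on opposite sides of the transversal, between the parallel lines.
By the alternate interior angle theorem, they are equal: 58 degrees.

58 degrees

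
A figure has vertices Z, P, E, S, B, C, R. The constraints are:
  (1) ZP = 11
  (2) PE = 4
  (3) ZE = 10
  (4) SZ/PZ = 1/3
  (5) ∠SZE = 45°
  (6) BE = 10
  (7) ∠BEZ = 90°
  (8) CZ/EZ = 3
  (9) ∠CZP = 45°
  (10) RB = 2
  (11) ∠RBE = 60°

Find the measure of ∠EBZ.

Step 1: By the law of cosines on triangle BEZ: BZ² = 10² + 10² − 2·10·10·cos(90°) = 200, so BZ = 10·√2.
Step 2: By the inverse law of cosines on triangle EBZ: cos(∠EBZ) = (10² + (10·√2)² − 10²) / (2·10·10·√2) = 200/282.84 = 0.7071, so ∠EBZ = 45°.

Therefore, the measure of angle ∠EBZ = 45°.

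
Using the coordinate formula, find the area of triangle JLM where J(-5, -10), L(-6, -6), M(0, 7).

The Shoelace formula computes the area from vertex coordinates by summing cross products.
For vertices (-5,-10), (-6,-6), (0,7):
Signed sum = -5*-6 - -6*-10 + -6*7 - 0*-6 + 0*-10 - -5*7
= -30 + -42 + 35 = -37
Area = (1/2)|-37| = 37/2.

37/2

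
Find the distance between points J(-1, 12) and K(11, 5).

d = sqrt((11 - -1)^2 + (5 - 12)^2)
d = sqrt(12^2 + -7^2)
d = sqrt(144 + 49)
d = sqrt(193)

sqrt(193)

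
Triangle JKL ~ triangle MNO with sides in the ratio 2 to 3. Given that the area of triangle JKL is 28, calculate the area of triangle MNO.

Area ratio = (2/3)^2 = 4/9. Area of MNO = 28 * 9/4 = 63.

63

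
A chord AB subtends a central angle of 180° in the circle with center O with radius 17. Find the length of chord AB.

Chord length = 2r sin(θ/2)
= 2 × 17 × sin(180°/2)
= 2 × 17 × sin(90°)
= 34

34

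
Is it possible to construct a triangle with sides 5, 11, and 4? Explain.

Check the triangle inequality: 5 + 4 = 9 ≤ 11.
Since the sum of two sides does not exceed the third, no triangle can be formed.

No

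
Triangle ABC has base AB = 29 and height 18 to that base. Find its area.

Area = (1/2)(29)(18) = 261

261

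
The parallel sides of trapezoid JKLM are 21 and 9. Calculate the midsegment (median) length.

The midsegment of a trapezoid = (base1 + base2) / 2
midsegment = (21 + 9) / 2
midsegment = 30 / 2
midsegment = 15

15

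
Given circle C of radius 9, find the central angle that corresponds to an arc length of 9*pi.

Arc length L = 2πr × θ/360, so θ = 360L / (2πr).
θ = 360 × 9*pi / (2π × 9)
θ = 180°
θ = 180°

180°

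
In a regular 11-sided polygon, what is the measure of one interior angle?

Each interior angle of a regular n-gon is (n - 2) * 180 / n.
For n = 11: (11 - 2) * 180 / 11 = 1620/11 = 1620/11 degrees.

1620/11 degrees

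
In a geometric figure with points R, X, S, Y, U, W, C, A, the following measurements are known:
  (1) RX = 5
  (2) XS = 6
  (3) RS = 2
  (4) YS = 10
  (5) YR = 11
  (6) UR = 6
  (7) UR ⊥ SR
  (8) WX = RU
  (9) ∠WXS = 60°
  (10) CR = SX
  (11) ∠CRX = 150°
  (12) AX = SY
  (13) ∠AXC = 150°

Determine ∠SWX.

From the given relations: WX = RU = 6.
Step 1: By the law of cosines on triangle WXS: WS² = 6² + 6² − 2·6·6·cos(60°) = 36, so WS = 6.
Step 2: By the inverse law of cosines on triangle SWX: cos(∠SWX) = (6² + 6² − 6²) / (2·6·6) = 36/72 = 0.5, so ∠SWX = 60°.

Therefore, the measure of angle ∠SWX = 60°.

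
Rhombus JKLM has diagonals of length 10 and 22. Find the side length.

In a rhombus, the diagonals bisect each other perpendicularly, creating four congruent right triangles.
Each triangle has legs 5 (half of 10) and 11 (half of 22).
The hypotenuse of each right triangle is a side of the rhombus:
side = sqrt(5^2 + 11^2) = sqrt(146)

sqrt(146)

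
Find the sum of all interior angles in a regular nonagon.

The sum of interior angles of an n-sided polygon is (n - 2) * 180.
For n = 9: (9 - 2) * 180 = 7 * 180 = 1260 degrees.

1260 degrees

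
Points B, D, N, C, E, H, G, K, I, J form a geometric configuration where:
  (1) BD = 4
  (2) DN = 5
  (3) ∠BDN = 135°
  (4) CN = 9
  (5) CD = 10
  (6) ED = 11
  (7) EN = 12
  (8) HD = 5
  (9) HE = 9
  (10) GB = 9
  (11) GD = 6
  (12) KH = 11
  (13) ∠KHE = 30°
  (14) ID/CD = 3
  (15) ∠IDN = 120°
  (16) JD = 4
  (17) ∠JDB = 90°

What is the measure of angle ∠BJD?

Step 1: By the law of cosines on triangle JDB: JB² = 4² + 4² − 2·4·4·cos(90°) = 32, so JB = 4·√2.
Step 2: By the inverse law of cosines on triangle BJD: cos(∠BJD) = ((4·√2)² + 4² − 4²) / (2·4·√2·4) = 32/45.25 = 0.7071, so ∠BJD = 45°.

Therefore, the measure of angle ∠BJD = 45°.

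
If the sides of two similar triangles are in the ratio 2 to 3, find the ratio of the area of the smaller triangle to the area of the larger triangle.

Area scales with the square of linear dimensions. If every length is multiplied by 2/3, then the area is multiplied by (2/3)^2 = 4/9.
The area ratio is 4:9.

4:9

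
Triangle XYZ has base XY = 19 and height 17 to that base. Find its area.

Area = (1/2) * base * height
Area = (1/2) * 19 * 17
Area = 323/2

323/2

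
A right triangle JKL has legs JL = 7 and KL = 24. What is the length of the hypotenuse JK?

By the Pythagorean theorem: JK^2 = JL^2 + KL^2
JK^2 = 7^2 + 24^2 = 49 + 576 = 625
JK = sqrt(625) = 25

25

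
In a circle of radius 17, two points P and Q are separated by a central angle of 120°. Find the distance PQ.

Chord = 2(17) sin(60°) = 17*sqrt(3)

17*sqrt(3)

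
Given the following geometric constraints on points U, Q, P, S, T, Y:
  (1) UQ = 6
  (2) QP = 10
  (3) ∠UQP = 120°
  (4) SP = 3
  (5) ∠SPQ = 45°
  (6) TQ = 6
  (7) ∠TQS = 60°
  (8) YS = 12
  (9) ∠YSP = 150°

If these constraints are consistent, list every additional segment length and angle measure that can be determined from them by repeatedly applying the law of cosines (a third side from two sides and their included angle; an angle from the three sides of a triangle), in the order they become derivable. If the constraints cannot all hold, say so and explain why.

The constraints are consistent. Derivable facts, in order:
After 1 step:
- PY ≈ 14.67
- QS ≈ 8.16
- UP = 14
After 2 steps:
- ST ≈ 7.32
- ∠PQS = 15.07°
- ∠PSQ = 119.93°
- ∠PUQ = 38.21°
- ∠PYS = 5.87°
- ∠QPU = 21.79°
- ∠SPY = 24.13°
After 3 steps:
- ∠QST = 45.2°
- ∠QTS = 74.8°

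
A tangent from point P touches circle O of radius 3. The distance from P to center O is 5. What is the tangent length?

tangent = √(d² - r²) = √(5² - 3²) = √(25 - 9) = √16 = 4

4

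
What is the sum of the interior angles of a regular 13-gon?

The sum of interior angles of an n-sided polygon is (n - 2) * 180.
For n = 13: (13 - 2) * 180 = 11 * 180 = 1980 degrees.

1980 degrees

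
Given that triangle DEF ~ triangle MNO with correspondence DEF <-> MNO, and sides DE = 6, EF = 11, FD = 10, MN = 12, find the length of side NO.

k = 12/6 = 2. NO = 2 * 11 = 22.

22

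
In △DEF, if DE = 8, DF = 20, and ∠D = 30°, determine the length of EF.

By the law of cosines: EF^2 = DE^2 + DF^2 - 2*DE*DF*cos(D)
EF^2 = 8^2 + 20^2 - 2*8*20*cos(30°)
EF^2 = 64 + 400 - 320*(sqrt(3)/2)
EF^2 = 464 - 160*sqrt(3)
EF = 4*sqrt(29 - 10*sqrt(3))

4*sqrt(29 - 10*sqrt(3))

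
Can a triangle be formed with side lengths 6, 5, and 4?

Check all three triangle inequalities:
6 + 5 = 11 > 4 ✓
6 + 4 = 10 > 5 ✓
5 + 4 = 9 > 6 ✓
All conditions hold, so these sides form a valid triangle.

Yes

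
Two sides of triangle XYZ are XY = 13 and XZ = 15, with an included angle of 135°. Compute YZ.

Law of cosines: YZ^2 = 13^2 + 15^2 - 2(13)(15)cos(135°) = 195*sqrt(2) + 394, so YZ = sqrt(195*sqrt(2) + 394).

sqrt(195*sqrt(2) + 394)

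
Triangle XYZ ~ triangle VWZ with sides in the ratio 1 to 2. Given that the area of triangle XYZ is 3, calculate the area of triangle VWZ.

For similar figures, the area ratio equals the square of the side ratio.
Side ratio (XYZ to VWZ) = 1:2, so area ratio = 1^2:2^2 = 1:4.
If the area of XYZ is 3, then the area of VWZ = 3 * (4/1) = 12.

12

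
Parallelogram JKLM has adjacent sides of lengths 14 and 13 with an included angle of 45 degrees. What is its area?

Area = a * b * sin(theta)
Area = 14 * 13 * sin(45 degrees)
Area = 182 * sqrt(2)/2
Area = 91*sqrt(2)

91*sqrt(2)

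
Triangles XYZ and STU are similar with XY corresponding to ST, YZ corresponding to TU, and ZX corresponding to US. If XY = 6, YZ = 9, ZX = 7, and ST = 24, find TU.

Similar triangles have proportional sides. Setting up the proportion:
ST / XY = TU / YZ
24 / 6 = TU / 9
TU = 9 * 24 / 6 = 36.

36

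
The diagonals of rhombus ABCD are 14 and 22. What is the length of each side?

The diagonals of a rhombus bisect each other at right angles.
Half-diagonals: 14/2 = 7 and 22/2 = 11
side = sqrt(7^2 + 11^2)
side = sqrt(49 + 121)
side = sqrt(170)

sqrt(170)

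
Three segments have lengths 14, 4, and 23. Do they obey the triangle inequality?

No.
The triangle inequality is violated: 14 + 4 = 18 ≤ 23.
These lengths cannot form a triangle.

No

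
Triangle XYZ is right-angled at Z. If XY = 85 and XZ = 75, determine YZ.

By the Pythagorean theorem: YZ^2 = XY^2 - XZ^2
YZ^2 = 85^2 - 75^2 = 7225 - 5625 = 1600
YZ = sqrt(1600) = 40

40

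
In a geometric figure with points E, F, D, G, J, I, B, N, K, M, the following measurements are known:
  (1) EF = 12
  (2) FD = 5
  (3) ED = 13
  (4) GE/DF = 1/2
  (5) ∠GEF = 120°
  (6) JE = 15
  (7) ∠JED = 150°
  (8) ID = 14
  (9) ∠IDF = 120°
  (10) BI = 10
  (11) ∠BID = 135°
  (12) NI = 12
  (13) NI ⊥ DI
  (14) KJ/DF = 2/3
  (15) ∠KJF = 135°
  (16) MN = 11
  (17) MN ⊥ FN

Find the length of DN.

Step 1: By the law of cosines on triangle DIN: DN² = 14² + 12² − 2·14·12·cos(90°) = 340, so DN = 2·√85.

Therefore, the length of DN = 2·√85.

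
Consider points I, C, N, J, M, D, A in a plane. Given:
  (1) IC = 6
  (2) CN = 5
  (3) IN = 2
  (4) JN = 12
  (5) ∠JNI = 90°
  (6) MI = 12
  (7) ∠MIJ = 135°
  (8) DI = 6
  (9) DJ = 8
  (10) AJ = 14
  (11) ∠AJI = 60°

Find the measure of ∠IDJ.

Step 1: By the law of cosines on triangle INJ: IJ² = 2² + 12² − 2·2·12·cos(90°) = 148, so IJ = 2·√37.
Step 2: By the inverse law of cosines on triangle IDJ: cos(∠IDJ) = (6² + 8² − (2·√37)²) / (2·6·8) = -48/96 = -0.5, so ∠IDJ = 120°.

Therefore, the measure of angle ∠IDJ = 120°.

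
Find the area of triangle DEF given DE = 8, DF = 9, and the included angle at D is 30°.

Area = (1/2) * DE * DF * sin(D)
Area = (1/2) * 8 * 9 * sin(30°)
Area = (1/2) * 8 * 9 * 1/2
Area = 18

18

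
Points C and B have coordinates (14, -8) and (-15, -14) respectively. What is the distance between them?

The horizontal distance is |-15 - 14| = 29 and the vertical distance is |-14 - -8| = 6.
By the Pythagorean theorem, d = sqrt(29^2 + 6^2) = sqrt(877).

sqrt(877)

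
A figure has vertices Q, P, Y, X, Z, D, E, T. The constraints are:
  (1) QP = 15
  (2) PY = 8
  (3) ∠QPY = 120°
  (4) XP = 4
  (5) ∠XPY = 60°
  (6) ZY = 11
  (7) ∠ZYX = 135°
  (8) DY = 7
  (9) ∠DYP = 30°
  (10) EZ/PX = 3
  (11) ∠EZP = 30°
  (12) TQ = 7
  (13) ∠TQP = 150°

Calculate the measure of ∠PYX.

Step 1: By the law of cosines on triangle YPX: YX² = 8² + 4² − 2·8·4·cos(60°) = 48, so YX = 4·√3.
Step 2: By the inverse law of cosines on triangle PYX: cos(∠PYX) = (8² + (4·√3)² − 4²) / (2·8·4·√3) = 96/110.85 = 0.866, so ∠PYX = 30°.

Therefore, the measure of angle ∠PYX = 30°.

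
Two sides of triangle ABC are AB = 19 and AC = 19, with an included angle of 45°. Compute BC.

When two sides and the included angle are known, the law of cosines gives the third side.
c^2 = a^2 + b^2 - 2ab cos(C) generalizes the Pythagorean theorem to non-right triangles.
Here: BC^2 = 361 + 361 - 722*(sqrt(2)/2) = 722 - 361*sqrt(2)
BC = 19*sqrt(2 - sqrt(2))

19*sqrt(2 - sqrt(2))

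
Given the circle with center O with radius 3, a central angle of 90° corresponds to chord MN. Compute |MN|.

Drop a perpendicular from the center to the chord, bisecting both the chord and the central angle.
Each half-chord = r sin(θ/2) = 3 sin(45°).
The full chord = 2 × 3 × sin(45°) = 3*sqrt(2).

3*sqrt(2)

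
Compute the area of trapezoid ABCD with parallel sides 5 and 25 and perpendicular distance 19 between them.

A trapezoid's area equals the midsegment times the height.
The midsegment is (5 + 25) / 2 = 15.
Area = 15 * 19 = 285.

285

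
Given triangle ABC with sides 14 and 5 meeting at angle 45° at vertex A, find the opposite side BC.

Law of cosines: BC^2 = 14^2 + 5^2 - 2(14)(5)cos(45°) = 221 - 70*sqrt(2), so BC = sqrt(221 - 70*sqrt(2)).

sqrt(221 - 70*sqrt(2))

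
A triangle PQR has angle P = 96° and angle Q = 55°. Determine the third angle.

Let angle R = x. Then 96 + 55 + x = 180.
x = 180 - 151 = 29 degrees.

29 degrees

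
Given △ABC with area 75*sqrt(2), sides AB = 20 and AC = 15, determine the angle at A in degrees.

From the SAS area formula Area = (1/2)ab sin(C), rearranging gives sin(C) = 2*Area/(ab).
sin(C) = 2 * 75*sqrt(2) / (300) = sqrt(2)/2.
Therefore C = arcsin(sqrt(2)/2) = 45°.
Since sin(180° - C) = sin(C), the obtuse angle 135° gives the same area, so C = 45° or C = 135°.

45° or 135°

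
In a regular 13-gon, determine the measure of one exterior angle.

Each exterior angle of a regular n-gon is 360 / n.
For n = 13: 360 / 13 = 360/13 degrees.

360/13 degrees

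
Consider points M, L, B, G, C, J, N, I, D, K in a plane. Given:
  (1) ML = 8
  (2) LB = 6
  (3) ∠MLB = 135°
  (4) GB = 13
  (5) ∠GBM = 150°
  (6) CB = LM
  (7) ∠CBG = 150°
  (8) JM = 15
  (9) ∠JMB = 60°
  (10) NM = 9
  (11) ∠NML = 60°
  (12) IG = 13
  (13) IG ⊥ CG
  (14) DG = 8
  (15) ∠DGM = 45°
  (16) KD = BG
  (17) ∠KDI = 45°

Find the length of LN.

Step 1: By the law of cosines on triangle LMN: LN² = 8² + 9² − 2·8·9·cos(60°) = 73, so LN = √73.

Therefore, the length of LN = √73.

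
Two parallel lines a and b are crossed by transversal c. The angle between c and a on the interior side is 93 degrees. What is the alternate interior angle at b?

Alternate interior angles lie on opposite sides of the transversal, between the parallel lines.
By the alternate interior angle theorem, they are equal: 93 degrees.

93 degrees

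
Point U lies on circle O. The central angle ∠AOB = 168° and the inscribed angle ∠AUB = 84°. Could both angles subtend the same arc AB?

By the inscribed angle theorem, if both angles subtend the same arc, the inscribed angle must be half the central angle.
Half of 168° = 84°, which equals the given inscribed angle of 84°.
Therefore, yes, they correspond to the same arc.

Yes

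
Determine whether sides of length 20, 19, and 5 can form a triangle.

For three segments to close into a triangle, no single side can be as long as the other two combined.
The longest side is 20, and 5 + 19 = 24 > 20.
A triangle can be formed.

Yes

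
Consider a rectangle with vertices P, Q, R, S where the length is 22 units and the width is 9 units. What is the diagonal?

d = sqrt(22^2 + 9^2) = sqrt(565)

sqrt(565)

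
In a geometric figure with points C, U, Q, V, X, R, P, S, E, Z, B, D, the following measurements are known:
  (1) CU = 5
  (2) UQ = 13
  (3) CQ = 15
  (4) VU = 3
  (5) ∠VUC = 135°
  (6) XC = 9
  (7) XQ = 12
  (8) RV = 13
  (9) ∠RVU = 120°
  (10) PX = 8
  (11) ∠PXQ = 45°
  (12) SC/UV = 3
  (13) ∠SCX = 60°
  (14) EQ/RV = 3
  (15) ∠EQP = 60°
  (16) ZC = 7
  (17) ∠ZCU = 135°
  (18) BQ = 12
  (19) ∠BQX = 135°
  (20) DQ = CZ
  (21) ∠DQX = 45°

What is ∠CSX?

From the given relations: SC = 3·UV = 3·3 = 9.
Step 1: By the law of cosines on triangle SCX: SX² = 9² + 9² − 2·9·9·cos(60°) = 81, so SX = 9.
Step 2: By the inverse law of cosines on triangle CSX: cos(∠CSX) = (9² + 9² − 9²) / (2·9·9) = 81/162 = 0.5, so ∠CSX = 60°.

Therefore, the measure of angle ∠CSX = 60°.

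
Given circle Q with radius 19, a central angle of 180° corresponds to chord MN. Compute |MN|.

Chord = 2(19) sin(90°) = 38

38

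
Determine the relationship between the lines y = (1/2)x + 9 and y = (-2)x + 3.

Slope of line 1: m1 = 1/2
Slope of line 2: m2 = -2
m1 * m2 = -1, so perpendicular.

Perpendicular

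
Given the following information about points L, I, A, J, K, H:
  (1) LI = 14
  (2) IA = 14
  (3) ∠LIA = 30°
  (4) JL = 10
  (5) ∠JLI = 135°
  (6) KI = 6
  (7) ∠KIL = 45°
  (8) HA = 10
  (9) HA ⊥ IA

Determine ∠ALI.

Step 1: By the law of cosines on triangle LIA: LA² = 14² + 14² − 2·14·14·cos(30°) = 52.52, so LA ≈ 7.25.
Step 2: By the inverse law of cosines on triangle ALI: cos(∠ALI) = (7.25² + 14² − 14²) / (2·7.25·14) = 52.52/202.91 = 0.2588, so ∠ALI = 75°.

Therefore, the measure of angle ∠ALI = 75°.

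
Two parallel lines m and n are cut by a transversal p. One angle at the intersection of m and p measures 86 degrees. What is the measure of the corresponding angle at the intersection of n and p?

Corresponding angles formed by parallel lines and a transversal are equal.
The given angle is 86 degrees.
The corresponding angle = 86 degrees.

86 degrees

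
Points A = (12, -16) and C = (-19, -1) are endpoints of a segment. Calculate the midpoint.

M = ((x₁ + x₂)/2, (y₁ + y₂)/2)
= ((12 + -19)/2, (-16 + -1)/2)
= (-7/2, -17/2) = (-7/2, -17/2)

(-7/2, -17/2)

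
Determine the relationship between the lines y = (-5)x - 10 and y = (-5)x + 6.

Slope of line 1: m1 = -5
Slope of line 2: m2 = -5
Since m1 = m2 = -5, the lines are parallel.

Parallel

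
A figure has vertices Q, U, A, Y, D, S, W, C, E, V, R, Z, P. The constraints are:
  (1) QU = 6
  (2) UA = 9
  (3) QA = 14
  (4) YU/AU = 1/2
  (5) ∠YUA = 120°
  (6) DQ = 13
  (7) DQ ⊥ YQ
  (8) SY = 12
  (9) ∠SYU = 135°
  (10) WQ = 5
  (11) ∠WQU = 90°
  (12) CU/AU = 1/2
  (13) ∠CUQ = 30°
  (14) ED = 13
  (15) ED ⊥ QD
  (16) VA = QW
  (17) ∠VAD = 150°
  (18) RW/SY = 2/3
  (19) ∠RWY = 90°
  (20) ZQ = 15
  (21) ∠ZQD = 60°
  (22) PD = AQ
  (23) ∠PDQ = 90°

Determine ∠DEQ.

Step 1: By the law of cosines on triangle EDQ: EQ² = 13² + 13² − 2·13·13·cos(90°) = 338, so EQ = 13·√2.
Step 2: By the inverse law of cosines on triangle DEQ: cos(∠DEQ) = (13² + (13·√2)² − 13²) / (2·13·13·√2) = 338/478 = 0.7071, so ∠DEQ = 45°.

Therefore, the measure of angle ∠DEQ = 45°.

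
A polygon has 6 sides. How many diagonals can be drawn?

Each of the 6 vertices connects to 3 non-adjacent vertices via diagonals.
Total connections = 6 × 3 = 18, but each diagonal is counted twice.
Number of diagonals = 18 / 2 = 9.

9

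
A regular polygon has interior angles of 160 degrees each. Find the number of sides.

The exterior angle is the supplement of the interior angle: 180 - 160 = 20 degrees.
Since the exterior angles of any convex polygon sum to 360 degrees, the number of sides is 360 / 20 = 18.

18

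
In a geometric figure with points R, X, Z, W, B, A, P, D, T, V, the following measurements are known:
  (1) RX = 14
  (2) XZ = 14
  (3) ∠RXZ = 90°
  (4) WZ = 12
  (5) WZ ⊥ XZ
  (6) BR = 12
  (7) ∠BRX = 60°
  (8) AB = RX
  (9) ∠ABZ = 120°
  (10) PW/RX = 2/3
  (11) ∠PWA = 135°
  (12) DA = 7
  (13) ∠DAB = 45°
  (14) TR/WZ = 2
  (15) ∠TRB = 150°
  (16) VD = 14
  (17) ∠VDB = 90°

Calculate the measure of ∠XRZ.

Step 1: By the law of cosines on triangle RXZ: RZ² = 14² + 14² − 2·14·14·cos(90°) = 392, so RZ = 14·√2.
Step 2: By the inverse law of cosines on triangle XRZ: cos(∠XRZ) = (14² + (14·√2)² − 14²) / (2·14·14·√2) = 392/554.37 = 0.7071, so ∠XRZ = 45°.

Therefore, the measure of angle ∠XRZ = 45°.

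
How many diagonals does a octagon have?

The number of diagonals in an n-gon is n(n - 3)/2.
For n = 8: 8(8 - 3)/2 = 8 × 5 / 2 = 20.

20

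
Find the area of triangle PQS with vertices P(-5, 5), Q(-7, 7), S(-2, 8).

Shoelace: Area = (1/2)|-5(7-8) + -7(8-5) + -2(5-7)| = (1/2)(12) = 6

6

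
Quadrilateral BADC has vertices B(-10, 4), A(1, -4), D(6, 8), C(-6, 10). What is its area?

Shoelace: sum of cross terms = 252, Area = (1/2)|252| = 126

126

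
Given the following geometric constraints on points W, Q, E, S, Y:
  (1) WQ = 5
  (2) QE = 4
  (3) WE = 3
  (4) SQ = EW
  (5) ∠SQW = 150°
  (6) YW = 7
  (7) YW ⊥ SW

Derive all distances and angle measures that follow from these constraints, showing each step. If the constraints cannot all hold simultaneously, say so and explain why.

The constraints are consistent.

From the given relations:
  SQ = EW = 3

Step 1: From WQ = 5, QS = 3, and ∠WQS = 150°, by the law of cosines:
  WS² = WQ² + QS² - 2·WQ·QS·cos(150°) = 25 + 9 + 25.98 = 59.98
  WS ≈ 7.74

Step 2: From WE = 3, WQ = 5, EQ = 4, by the inverse law of cosines:
  cos(∠EWQ) = (WE² + WQ² - EQ²) / (2·WE·WQ)
  ∠EWQ = 53.13°

Step 3: From QE = 4, QW = 5, EW = 3, by the inverse law of cosines:
  cos(∠EQW) = (QE² + QW² - EW²) / (2·QE·QW)
  ∠EQW = 36.87°

Step 4: From EQ = 4, EW = 3, QW = 5, by the inverse law of cosines:
  cos(∠QEW) = (EQ² + EW² - QW²) / (2·EQ·EW)
  ∠QEW = 90°

Step 5: From SW = 7.74, WY = 7, and ∠SWY = 90°, by the law of cosines:
  SY² = SW² + WY² - 2·SW·WY·cos(90°) = 59.98 + 49 - 0 = 109
  SY ≈ 10.44

Step 6: From WQ = 5, WS = 7.74, QS = 3, by the inverse law of cosines:
  cos(∠QWS) = (WQ² + WS² - QS²) / (2·WQ·WS)
  ∠QWS = 11.17°

Step 7: From SQ = 3, SW = 7.74, QW = 5, by the inverse law of cosines:
  cos(∠QSW) = (SQ² + SW² - QW²) / (2·SQ·SW)
  ∠QSW = 18.83°

Step 8: From SW = 7.74, SY = 10.44, WY = 7, by the inverse law of cosines:
  cos(∠WSY) = (SW² + SY² - WY²) / (2·SW·SY)
  ∠WSY = 42.11°

Step 9: From YS = 10.44, YW = 7, SW = 7.74, by the inverse law of cosines:
  cos(∠SYW) = (YS² + YW² - SW²) / (2·YS·YW)
  ∠SYW = 47.89°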